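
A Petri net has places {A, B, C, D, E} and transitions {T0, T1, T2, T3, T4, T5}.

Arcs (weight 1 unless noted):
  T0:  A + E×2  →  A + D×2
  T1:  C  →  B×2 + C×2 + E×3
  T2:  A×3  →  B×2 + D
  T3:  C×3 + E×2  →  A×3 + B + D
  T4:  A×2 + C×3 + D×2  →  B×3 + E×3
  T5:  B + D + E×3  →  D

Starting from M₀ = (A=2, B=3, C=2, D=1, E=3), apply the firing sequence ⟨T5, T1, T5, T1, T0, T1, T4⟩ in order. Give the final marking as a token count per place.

(A=0, B=10, C=2, D=1, E=7)

step 1: fire T5:  (A=2, B=3, C=2, D=1, E=3) → (A=2, B=2, C=2, D=1, E=0)
step 2: fire T1:  (A=2, B=2, C=2, D=1, E=0) → (A=2, B=4, C=3, D=1, E=3)
step 3: fire T5:  (A=2, B=4, C=3, D=1, E=3) → (A=2, B=3, C=3, D=1, E=0)
step 4: fire T1:  (A=2, B=3, C=3, D=1, E=0) → (A=2, B=5, C=4, D=1, E=3)
step 5: fire T0:  (A=2, B=5, C=4, D=1, E=3) → (A=2, B=5, C=4, D=3, E=1)
step 6: fire T1:  (A=2, B=5, C=4, D=3, E=1) → (A=2, B=7, C=5, D=3, E=4)
step 7: fire T4:  (A=2, B=7, C=5, D=3, E=4) → (A=0, B=10, C=2, D=1, E=7)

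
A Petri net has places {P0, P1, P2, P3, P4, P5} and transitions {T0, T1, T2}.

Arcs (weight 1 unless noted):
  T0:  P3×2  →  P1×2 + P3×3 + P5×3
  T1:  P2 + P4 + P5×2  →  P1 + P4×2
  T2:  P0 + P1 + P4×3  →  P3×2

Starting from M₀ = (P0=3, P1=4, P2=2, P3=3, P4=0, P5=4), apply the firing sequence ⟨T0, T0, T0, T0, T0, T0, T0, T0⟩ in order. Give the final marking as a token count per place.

step 1: fire T0:  (P0=3, P1=4, P2=2, P3=3, P4=0, P5=4) → (P0=3, P1=6, P2=2, P3=4, P4=0, P5=7)
step 2: fire T0:  (P0=3, P1=6, P2=2, P3=4, P4=0, P5=7) → (P0=3, P1=8, P2=2, P3=5, P4=0, P5=10)
step 3: fire T0:  (P0=3, P1=8, P2=2, P3=5, P4=0, P5=10) → (P0=3, P1=10, P2=2, P3=6, P4=0, P5=13)
step 4: fire T0:  (P0=3, P1=10, P2=2, P3=6, P4=0, P5=13) → (P0=3, P1=12, P2=2, P3=7, P4=0, P5=16)
step 5: fire T0:  (P0=3, P1=12, P2=2, P3=7, P4=0, P5=16) → (P0=3, P1=14, P2=2, P3=8, P4=0, P5=19)
step 6: fire T0:  (P0=3, P1=14, P2=2, P3=8, P4=0, P5=19) → (P0=3, P1=16, P2=2, P3=9, P4=0, P5=22)
step 7: fire T0:  (P0=3, P1=16, P2=2, P3=9, P4=0, P5=22) → (P0=3, P1=18, P2=2, P3=10, P4=0, P5=25)
step 8: fire T0:  (P0=3, P1=18, P2=2, P3=10, P4=0, P5=25) → (P0=3, P1=20, P2=2, P3=11, P4=0, P5=28)

(P0=3, P1=20, P2=2, P3=11, P4=0, P5=28)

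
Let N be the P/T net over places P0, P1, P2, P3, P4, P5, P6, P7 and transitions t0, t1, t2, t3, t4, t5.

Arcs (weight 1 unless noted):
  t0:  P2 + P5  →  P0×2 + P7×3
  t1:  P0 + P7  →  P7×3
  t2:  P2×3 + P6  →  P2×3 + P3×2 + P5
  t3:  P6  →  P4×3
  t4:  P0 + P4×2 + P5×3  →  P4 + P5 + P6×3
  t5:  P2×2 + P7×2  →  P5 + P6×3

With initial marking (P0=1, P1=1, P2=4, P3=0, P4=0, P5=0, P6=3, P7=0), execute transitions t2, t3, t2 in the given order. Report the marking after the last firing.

step 1: fire t2:  (P0=1, P1=1, P2=4, P3=0, P4=0, P5=0, P6=3, P7=0) → (P0=1, P1=1, P2=4, P3=2, P4=0, P5=1, P6=2, P7=0)
step 2: fire t3:  (P0=1, P1=1, P2=4, P3=2, P4=0, P5=1, P6=2, P7=0) → (P0=1, P1=1, P2=4, P3=2, P4=3, P5=1, P6=1, P7=0)
step 3: fire t2:  (P0=1, P1=1, P2=4, P3=2, P4=3, P5=1, P6=1, P7=0) → (P0=1, P1=1, P2=4, P3=4, P4=3, P5=2, P6=0, P7=0)

(P0=1, P1=1, P2=4, P3=4, P4=3, P5=2, P6=0, P7=0)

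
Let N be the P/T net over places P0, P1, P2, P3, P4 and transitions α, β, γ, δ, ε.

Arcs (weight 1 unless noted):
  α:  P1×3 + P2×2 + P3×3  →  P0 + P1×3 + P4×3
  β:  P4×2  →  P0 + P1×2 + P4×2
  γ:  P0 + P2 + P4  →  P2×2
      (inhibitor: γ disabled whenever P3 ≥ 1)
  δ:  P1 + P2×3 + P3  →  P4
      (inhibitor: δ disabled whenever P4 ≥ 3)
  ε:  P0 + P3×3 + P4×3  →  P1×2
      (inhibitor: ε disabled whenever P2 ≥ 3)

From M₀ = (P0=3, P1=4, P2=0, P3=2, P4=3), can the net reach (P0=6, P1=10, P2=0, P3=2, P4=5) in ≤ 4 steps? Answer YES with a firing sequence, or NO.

NO — not reachable within 4 firings

depth 0: 1 marking
depth 1: 2 markings reached so far
depth 2: 3 markings reached so far
depth 3: 4 markings reached so far
depth 4: 5 markings reached so far
target is not among the 5 markings reachable within 4 steps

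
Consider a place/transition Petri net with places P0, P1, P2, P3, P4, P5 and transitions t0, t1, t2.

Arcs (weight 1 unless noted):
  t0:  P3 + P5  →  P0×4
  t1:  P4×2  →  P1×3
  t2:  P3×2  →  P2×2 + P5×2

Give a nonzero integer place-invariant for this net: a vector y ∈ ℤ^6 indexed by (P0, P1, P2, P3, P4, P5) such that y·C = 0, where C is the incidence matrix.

Incidence matrix C (rows=places, cols=transitions):
       t0   t1   t2
   P0   4    0    0
   P1   0    3    0
   P2   0    0    2
   P3  -1    0   -2
   P4   0   -2    0
   P5  -1    0    2

Candidate y = [1, 0, 4, 4, 0, 0]; check y·C column-wise:
  col t0: 1·4 + 4·0 + 4·-1 + 0·-1 = 0
  col t1: 1·0 + 0·3 + 4·0 + 4·0 + 0·-2 = 0
  col t2: 1·0 + 4·2 + 4·-2 + 0·2 = 0

y = (P0:1, P1:0, P2:4, P3:4, P4:0, P5:0)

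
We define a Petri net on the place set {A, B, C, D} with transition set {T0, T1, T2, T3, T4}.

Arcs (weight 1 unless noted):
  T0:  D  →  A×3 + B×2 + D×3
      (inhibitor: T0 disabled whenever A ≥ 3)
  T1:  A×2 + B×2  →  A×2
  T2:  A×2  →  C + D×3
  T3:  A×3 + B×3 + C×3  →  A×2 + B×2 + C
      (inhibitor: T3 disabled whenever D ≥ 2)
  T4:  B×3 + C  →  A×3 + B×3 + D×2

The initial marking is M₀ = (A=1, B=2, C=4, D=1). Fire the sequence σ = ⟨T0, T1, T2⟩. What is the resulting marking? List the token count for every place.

(A=2, B=2, C=5, D=6)

step 1: fire T0:  (A=1, B=2, C=4, D=1) → (A=4, B=4, C=4, D=3)
step 2: fire T1:  (A=4, B=4, C=4, D=3) → (A=4, B=2, C=4, D=3)
step 3: fire T2:  (A=4, B=2, C=4, D=3) → (A=2, B=2, C=5, D=6)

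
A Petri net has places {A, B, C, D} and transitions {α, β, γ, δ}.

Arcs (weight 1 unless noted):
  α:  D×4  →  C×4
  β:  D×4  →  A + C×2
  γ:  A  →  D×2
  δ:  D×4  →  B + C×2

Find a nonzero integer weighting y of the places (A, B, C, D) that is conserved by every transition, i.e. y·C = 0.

y = (A:2, B:2, C:1, D:1)

Incidence matrix C (rows=places, cols=transitions):
        α    β    γ    δ
    A   0    1   -1    0
    B   0    0    0    1
    C   4    2    0    2
    D  -4   -4    2   -4

Candidate y = [2, 2, 1, 1]; check y·C column-wise:
  col α: 2·0 + 2·0 + 1·4 + 1·-4 = 0
  col β: 2·1 + 2·0 + 1·2 + 1·-4 = 0
  col γ: 2·-1 + 2·0 + 1·0 + 1·2 = 0
  col δ: 2·0 + 2·1 + 1·2 + 1·-4 = 0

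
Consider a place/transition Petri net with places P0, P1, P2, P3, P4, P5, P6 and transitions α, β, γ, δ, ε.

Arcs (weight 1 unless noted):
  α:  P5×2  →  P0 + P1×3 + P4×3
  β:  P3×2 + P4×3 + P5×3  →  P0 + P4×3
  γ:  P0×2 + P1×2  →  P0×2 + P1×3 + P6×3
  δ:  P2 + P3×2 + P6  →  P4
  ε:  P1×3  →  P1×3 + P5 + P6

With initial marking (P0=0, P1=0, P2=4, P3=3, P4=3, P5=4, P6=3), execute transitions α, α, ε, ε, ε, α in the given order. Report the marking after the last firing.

step 1: fire α:  (P0=0, P1=0, P2=4, P3=3, P4=3, P5=4, P6=3) → (P0=1, P1=3, P2=4, P3=3, P4=6, P5=2, P6=3)
step 2: fire α:  (P0=1, P1=3, P2=4, P3=3, P4=6, P5=2, P6=3) → (P0=2, P1=6, P2=4, P3=3, P4=9, P5=0, P6=3)
step 3: fire ε:  (P0=2, P1=6, P2=4, P3=3, P4=9, P5=0, P6=3) → (P0=2, P1=6, P2=4, P3=3, P4=9, P5=1, P6=4)
step 4: fire ε:  (P0=2, P1=6, P2=4, P3=3, P4=9, P5=1, P6=4) → (P0=2, P1=6, P2=4, P3=3, P4=9, P5=2, P6=5)
step 5: fire ε:  (P0=2, P1=6, P2=4, P3=3, P4=9, P5=2, P6=5) → (P0=2, P1=6, P2=4, P3=3, P4=9, P5=3, P6=6)
step 6: fire α:  (P0=2, P1=6, P2=4, P3=3, P4=9, P5=3, P6=6) → (P0=3, P1=9, P2=4, P3=3, P4=12, P5=1, P6=6)

(P0=3, P1=9, P2=4, P3=3, P4=12, P5=1, P6=6)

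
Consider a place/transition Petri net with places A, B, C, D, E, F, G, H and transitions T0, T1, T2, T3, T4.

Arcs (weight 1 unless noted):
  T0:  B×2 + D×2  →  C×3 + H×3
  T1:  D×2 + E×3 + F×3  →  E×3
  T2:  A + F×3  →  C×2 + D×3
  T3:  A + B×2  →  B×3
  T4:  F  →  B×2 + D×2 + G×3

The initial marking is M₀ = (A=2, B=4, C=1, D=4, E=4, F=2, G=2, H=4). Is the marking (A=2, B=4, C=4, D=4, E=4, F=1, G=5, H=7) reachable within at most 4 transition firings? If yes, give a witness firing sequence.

step 1: fire T0:  (A=2, B=4, C=1, D=4, E=4, F=2, G=2, H=4) → (A=2, B=2, C=4, D=2, E=4, F=2, G=2, H=7)
step 2: fire T4:  (A=2, B=2, C=4, D=2, E=4, F=2, G=2, H=7) → (A=2, B=4, C=4, D=4, E=4, F=1, G=5, H=7)

YES — reachable via ⟨T0, T4⟩ (2 firings)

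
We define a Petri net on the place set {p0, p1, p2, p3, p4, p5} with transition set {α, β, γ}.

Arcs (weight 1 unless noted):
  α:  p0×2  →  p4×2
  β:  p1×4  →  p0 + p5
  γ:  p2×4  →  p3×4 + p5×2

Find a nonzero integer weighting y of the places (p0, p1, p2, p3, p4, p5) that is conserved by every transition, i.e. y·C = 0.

y = (p0:0, p1:0, p2:1, p3:1, p4:0, p5:0)

Incidence matrix C (rows=places, cols=transitions):
        α    β    γ
   p0  -2    1    0
   p1   0   -4    0
   p2   0    0   -4
   p3   0    0    4
   p4   2    0    0
   p5   0    1    2

Candidate y = [0, 0, 1, 1, 0, 0]; check y·C column-wise:
  col α: 0·-2 + 1·0 + 1·0 + 0·2 = 0
  col β: 0·1 + 0·-4 + 1·0 + 1·0 + 0·1 = 0
  col γ: 1·-4 + 1·4 + 0·2 = 0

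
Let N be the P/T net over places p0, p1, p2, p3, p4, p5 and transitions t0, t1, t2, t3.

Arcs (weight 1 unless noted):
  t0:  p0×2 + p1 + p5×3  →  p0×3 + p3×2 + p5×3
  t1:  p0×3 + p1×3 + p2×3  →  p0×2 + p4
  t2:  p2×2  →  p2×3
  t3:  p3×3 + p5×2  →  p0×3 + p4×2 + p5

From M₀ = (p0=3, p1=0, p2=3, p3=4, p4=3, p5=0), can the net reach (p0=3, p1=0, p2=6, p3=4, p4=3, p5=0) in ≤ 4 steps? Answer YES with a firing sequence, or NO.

YES — reachable via ⟨t2, t2, t2⟩ (3 firings)

step 1: fire t2:  (p0=3, p1=0, p2=3, p3=4, p4=3, p5=0) → (p0=3, p1=0, p2=4, p3=4, p4=3, p5=0)
step 2: fire t2:  (p0=3, p1=0, p2=4, p3=4, p4=3, p5=0) → (p0=3, p1=0, p2=5, p3=4, p4=3, p5=0)
step 3: fire t2:  (p0=3, p1=0, p2=5, p3=4, p4=3, p5=0) → (p0=3, p1=0, p2=6, p3=4, p4=3, p5=0)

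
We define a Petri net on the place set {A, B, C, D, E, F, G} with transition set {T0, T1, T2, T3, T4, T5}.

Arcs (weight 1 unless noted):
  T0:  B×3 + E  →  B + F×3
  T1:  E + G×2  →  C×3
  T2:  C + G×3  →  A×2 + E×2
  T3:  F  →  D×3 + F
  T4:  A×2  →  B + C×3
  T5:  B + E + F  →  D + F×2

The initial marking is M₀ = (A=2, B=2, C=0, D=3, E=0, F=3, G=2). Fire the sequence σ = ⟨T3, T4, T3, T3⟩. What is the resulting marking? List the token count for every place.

(A=0, B=3, C=3, D=12, E=0, F=3, G=2)

step 1: fire T3:  (A=2, B=2, C=0, D=3, E=0, F=3, G=2) → (A=2, B=2, C=0, D=6, E=0, F=3, G=2)
step 2: fire T4:  (A=2, B=2, C=0, D=6, E=0, F=3, G=2) → (A=0, B=3, C=3, D=6, E=0, F=3, G=2)
step 3: fire T3:  (A=0, B=3, C=3, D=6, E=0, F=3, G=2) → (A=0, B=3, C=3, D=9, E=0, F=3, G=2)
step 4: fire T3:  (A=0, B=3, C=3, D=9, E=0, F=3, G=2) → (A=0, B=3, C=3, D=12, E=0, F=3, G=2)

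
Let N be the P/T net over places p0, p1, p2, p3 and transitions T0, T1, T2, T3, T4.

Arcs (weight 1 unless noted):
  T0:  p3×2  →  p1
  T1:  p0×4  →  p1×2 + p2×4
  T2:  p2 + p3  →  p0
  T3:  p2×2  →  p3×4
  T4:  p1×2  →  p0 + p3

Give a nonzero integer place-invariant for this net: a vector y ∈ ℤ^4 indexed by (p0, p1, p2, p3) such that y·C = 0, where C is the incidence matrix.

y = (p0:3, p1:2, p2:2, p3:1)

Incidence matrix C (rows=places, cols=transitions):
       T0   T1   T2   T3   T4
   p0   0   -4    1    0    1
   p1   1    2    0    0   -2
   p2   0    4   -1   -2    0
   p3  -2    0   -1    4    1

Candidate y = [3, 2, 2, 1]; check y·C column-wise:
  col T0: 3·0 + 2·1 + 2·0 + 1·-2 = 0
  col T1: 3·-4 + 2·2 + 2·4 + 1·0 = 0
  col T2: 3·1 + 2·0 + 2·-1 + 1·-1 = 0
  col T3: 3·0 + 2·0 + 2·-2 + 1·4 = 0
  col T4: 3·1 + 2·-2 + 2·0 + 1·1 = 0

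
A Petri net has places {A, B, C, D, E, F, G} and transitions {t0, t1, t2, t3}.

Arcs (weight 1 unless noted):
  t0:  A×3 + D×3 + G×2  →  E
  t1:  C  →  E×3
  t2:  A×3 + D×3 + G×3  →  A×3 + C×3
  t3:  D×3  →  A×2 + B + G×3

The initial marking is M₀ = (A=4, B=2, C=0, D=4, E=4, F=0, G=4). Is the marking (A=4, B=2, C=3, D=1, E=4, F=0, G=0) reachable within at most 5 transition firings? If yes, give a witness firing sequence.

NO — not reachable within 5 firings

depth 0: 1 marking
depth 1: 4 markings reached so far
depth 2: 5 markings reached so far
depth 3: 6 markings reached so far
depth 4: 7 markings reached so far
depth 5: 7 markings reached so far
(frontier empty at depth 5; search complete)
target is not among the 7 markings reachable within 5 steps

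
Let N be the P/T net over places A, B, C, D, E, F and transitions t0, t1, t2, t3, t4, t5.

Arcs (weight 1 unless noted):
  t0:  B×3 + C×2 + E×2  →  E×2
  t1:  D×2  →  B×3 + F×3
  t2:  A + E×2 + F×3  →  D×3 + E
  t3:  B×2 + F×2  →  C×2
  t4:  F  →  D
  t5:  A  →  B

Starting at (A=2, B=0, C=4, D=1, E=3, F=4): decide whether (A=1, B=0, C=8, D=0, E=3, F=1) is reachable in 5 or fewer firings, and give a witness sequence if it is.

depth 0: 1 marking
depth 1: 4 markings reached so far
depth 2: 11 markings reached so far
depth 3: 26 markings reached so far
depth 4: 50 markings reached so far
depth 5: 85 markings reached so far
target is not among the 85 markings reachable within 5 steps

NO — not reachable within 5 firings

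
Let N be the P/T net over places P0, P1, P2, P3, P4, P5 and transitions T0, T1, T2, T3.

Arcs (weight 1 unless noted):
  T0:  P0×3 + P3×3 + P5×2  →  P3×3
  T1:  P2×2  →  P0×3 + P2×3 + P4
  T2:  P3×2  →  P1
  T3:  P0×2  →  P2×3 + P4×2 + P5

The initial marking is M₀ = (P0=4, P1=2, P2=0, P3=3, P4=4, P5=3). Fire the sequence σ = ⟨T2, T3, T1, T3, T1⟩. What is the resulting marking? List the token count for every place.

step 1: fire T2:  (P0=4, P1=2, P2=0, P3=3, P4=4, P5=3) → (P0=4, P1=3, P2=0, P3=1, P4=4, P5=3)
step 2: fire T3:  (P0=4, P1=3, P2=0, P3=1, P4=4, P5=3) → (P0=2, P1=3, P2=3, P3=1, P4=6, P5=4)
step 3: fire T1:  (P0=2, P1=3, P2=3, P3=1, P4=6, P5=4) → (P0=5, P1=3, P2=4, P3=1, P4=7, P5=4)
step 4: fire T3:  (P0=5, P1=3, P2=4, P3=1, P4=7, P5=4) → (P0=3, P1=3, P2=7, P3=1, P4=9, P5=5)
step 5: fire T1:  (P0=3, P1=3, P2=7, P3=1, P4=9, P5=5) → (P0=6, P1=3, P2=8, P3=1, P4=10, P5=5)

(P0=6, P1=3, P2=8, P3=1, P4=10, P5=5)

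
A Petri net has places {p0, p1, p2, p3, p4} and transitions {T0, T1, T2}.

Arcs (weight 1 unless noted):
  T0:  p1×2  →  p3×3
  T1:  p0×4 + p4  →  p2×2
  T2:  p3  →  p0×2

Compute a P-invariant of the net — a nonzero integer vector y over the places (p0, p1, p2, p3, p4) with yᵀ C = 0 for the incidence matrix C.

y = (p0:1, p1:3, p2:2, p3:2, p4:0)

Incidence matrix C (rows=places, cols=transitions):
       T0   T1   T2
   p0   0   -4    2
   p1  -2    0    0
   p2   0    2    0
   p3   3    0   -1
   p4   0   -1    0

Candidate y = [1, 3, 2, 2, 0]; check y·C column-wise:
  col T0: 1·0 + 3·-2 + 2·0 + 2·3 = 0
  col T1: 1·-4 + 3·0 + 2·2 + 2·0 + 0·-1 = 0
  col T2: 1·2 + 3·0 + 2·0 + 2·-1 = 0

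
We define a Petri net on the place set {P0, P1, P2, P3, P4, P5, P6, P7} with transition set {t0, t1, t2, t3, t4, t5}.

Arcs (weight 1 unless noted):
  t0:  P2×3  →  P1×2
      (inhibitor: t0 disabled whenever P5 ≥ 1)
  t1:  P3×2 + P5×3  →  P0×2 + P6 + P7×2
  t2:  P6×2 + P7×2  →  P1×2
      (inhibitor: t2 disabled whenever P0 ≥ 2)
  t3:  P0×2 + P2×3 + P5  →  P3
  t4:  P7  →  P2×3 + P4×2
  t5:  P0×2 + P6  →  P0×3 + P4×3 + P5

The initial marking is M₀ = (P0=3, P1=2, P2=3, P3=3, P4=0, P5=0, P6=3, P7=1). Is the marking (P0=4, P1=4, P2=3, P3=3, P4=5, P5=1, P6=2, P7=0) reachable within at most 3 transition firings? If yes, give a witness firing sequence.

step 1: fire t0:  (P0=3, P1=2, P2=3, P3=3, P4=0, P5=0, P6=3, P7=1) → (P0=3, P1=4, P2=0, P3=3, P4=0, P5=0, P6=3, P7=1)
step 2: fire t4:  (P0=3, P1=4, P2=0, P3=3, P4=0, P5=0, P6=3, P7=1) → (P0=3, P1=4, P2=3, P3=3, P4=2, P5=0, P6=3, P7=0)
step 3: fire t5:  (P0=3, P1=4, P2=3, P3=3, P4=2, P5=0, P6=3, P7=0) → (P0=4, P1=4, P2=3, P3=3, P4=5, P5=1, P6=2, P7=0)

YES — reachable via ⟨t0, t4, t5⟩ (3 firings)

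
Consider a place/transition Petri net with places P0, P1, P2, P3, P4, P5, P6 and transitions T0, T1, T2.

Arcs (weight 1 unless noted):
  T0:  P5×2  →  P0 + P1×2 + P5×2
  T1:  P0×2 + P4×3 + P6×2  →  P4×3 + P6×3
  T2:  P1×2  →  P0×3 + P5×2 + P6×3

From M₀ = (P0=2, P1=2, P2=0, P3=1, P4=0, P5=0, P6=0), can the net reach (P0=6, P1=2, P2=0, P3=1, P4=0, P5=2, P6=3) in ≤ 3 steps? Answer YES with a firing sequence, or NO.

step 1: fire T2:  (P0=2, P1=2, P2=0, P3=1, P4=0, P5=0, P6=0) → (P0=5, P1=0, P2=0, P3=1, P4=0, P5=2, P6=3)
step 2: fire T0:  (P0=5, P1=0, P2=0, P3=1, P4=0, P5=2, P6=3) → (P0=6, P1=2, P2=0, P3=1, P4=0, P5=2, P6=3)

YES — reachable via ⟨T2, T0⟩ (2 firings)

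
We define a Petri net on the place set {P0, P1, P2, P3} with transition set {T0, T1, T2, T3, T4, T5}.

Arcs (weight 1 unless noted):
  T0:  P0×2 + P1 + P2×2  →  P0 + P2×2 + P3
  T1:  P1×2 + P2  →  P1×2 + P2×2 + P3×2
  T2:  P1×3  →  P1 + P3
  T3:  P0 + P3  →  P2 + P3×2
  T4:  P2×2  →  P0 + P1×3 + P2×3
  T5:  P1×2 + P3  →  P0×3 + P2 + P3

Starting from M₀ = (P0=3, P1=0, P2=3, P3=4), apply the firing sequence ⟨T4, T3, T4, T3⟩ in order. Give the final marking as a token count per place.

step 1: fire T4:  (P0=3, P1=0, P2=3, P3=4) → (P0=4, P1=3, P2=4, P3=4)
step 2: fire T3:  (P0=4, P1=3, P2=4, P3=4) → (P0=3, P1=3, P2=5, P3=5)
step 3: fire T4:  (P0=3, P1=3, P2=5, P3=5) → (P0=4, P1=6, P2=6, P3=5)
step 4: fire T3:  (P0=4, P1=6, P2=6, P3=5) → (P0=3, P1=6, P2=7, P3=6)

(P0=3, P1=6, P2=7, P3=6)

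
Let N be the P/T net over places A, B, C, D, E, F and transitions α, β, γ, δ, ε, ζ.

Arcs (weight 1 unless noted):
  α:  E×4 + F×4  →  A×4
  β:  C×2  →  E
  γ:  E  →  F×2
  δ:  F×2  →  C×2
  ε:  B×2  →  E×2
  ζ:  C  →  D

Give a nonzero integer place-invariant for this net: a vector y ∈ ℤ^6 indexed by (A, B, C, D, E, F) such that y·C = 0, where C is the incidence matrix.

y = (A:3, B:2, C:1, D:1, E:2, F:1)

Incidence matrix C (rows=places, cols=transitions):
        α    β    γ    δ    ε    ζ
    A   4    0    0    0    0    0
    B   0    0    0    0   -2    0
    C   0   -2    0    2    0   -1
    D   0    0    0    0    0    1
    E  -4    1   -1    0    2    0
    F  -4    0    2   -2    0    0

Candidate y = [3, 2, 1, 1, 2, 1]; check y·C column-wise:
  col α: 3·4 + 2·0 + 1·0 + 1·0 + 2·-4 + 1·-4 = 0
  col β: 3·0 + 2·0 + 1·-2 + 1·0 + 2·1 + 1·0 = 0
  col γ: 3·0 + 2·0 + 1·0 + 1·0 + 2·-1 + 1·2 = 0
  col δ: 3·0 + 2·0 + 1·2 + 1·0 + 2·0 + 1·-2 = 0
  col ε: 3·0 + 2·-2 + 1·0 + 1·0 + 2·2 + 1·0 = 0
  col ζ: 3·0 + 2·0 + 1·-1 + 1·1 + 2·0 + 1·0 = 0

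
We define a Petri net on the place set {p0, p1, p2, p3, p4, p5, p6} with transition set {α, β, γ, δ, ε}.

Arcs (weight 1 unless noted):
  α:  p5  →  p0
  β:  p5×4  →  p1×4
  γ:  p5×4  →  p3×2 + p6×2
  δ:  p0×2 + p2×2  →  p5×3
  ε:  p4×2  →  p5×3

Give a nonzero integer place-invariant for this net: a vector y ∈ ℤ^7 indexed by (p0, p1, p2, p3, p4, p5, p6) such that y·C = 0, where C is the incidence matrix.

y = (p0:2, p1:2, p2:1, p3:4, p4:3, p5:2, p6:0)

Incidence matrix C (rows=places, cols=transitions):
        α    β    γ    δ    ε
   p0   1    0    0   -2    0
   p1   0    4    0    0    0
   p2   0    0    0   -2    0
   p3   0    0    2    0    0
   p4   0    0    0    0   -2
   p5  -1   -4   -4    3    3
   p6   0    0    2    0    0

Candidate y = [2, 2, 1, 4, 3, 2, 0]; check y·C column-wise:
  col α: 2·1 + 2·0 + 1·0 + 4·0 + 3·0 + 2·-1 = 0
  col β: 2·0 + 2·4 + 1·0 + 4·0 + 3·0 + 2·-4 = 0
  col γ: 2·0 + 2·0 + 1·0 + 4·2 + 3·0 + 2·-4 + 0·2 = 0
  col δ: 2·-2 + 2·0 + 1·-2 + 4·0 + 3·0 + 2·3 = 0
  col ε: 2·0 + 2·0 + 1·0 + 4·0 + 3·-2 + 2·3 = 0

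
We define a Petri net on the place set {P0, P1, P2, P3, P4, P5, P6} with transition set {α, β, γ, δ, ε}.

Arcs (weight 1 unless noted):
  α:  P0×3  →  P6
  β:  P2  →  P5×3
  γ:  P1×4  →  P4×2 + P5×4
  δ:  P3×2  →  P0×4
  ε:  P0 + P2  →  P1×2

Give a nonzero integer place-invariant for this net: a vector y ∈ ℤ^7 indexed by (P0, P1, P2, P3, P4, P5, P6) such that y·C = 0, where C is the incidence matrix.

y = (P0:0, P1:3, P2:6, P3:0, P4:2, P5:2, P6:0)

Incidence matrix C (rows=places, cols=transitions):
        α    β    γ    δ    ε
   P0  -3    0    0    4   -1
   P1   0    0   -4    0    2
   P2   0   -1    0    0   -1
   P3   0    0    0   -2    0
   P4   0    0    2    0    0
   P5   0    3    4    0    0
   P6   1    0    0    0    0

Candidate y = [0, 3, 6, 0, 2, 2, 0]; check y·C column-wise:
  col α: 0·-3 + 3·0 + 6·0 + 2·0 + 2·0 + 0·1 = 0
  col β: 3·0 + 6·-1 + 2·0 + 2·3 = 0
  col γ: 3·-4 + 6·0 + 2·2 + 2·4 = 0
  col δ: 0·4 + 3·0 + 6·0 + 0·-2 + 2·0 + 2·0 = 0
  col ε: 0·-1 + 3·2 + 6·-1 + 2·0 + 2·0 = 0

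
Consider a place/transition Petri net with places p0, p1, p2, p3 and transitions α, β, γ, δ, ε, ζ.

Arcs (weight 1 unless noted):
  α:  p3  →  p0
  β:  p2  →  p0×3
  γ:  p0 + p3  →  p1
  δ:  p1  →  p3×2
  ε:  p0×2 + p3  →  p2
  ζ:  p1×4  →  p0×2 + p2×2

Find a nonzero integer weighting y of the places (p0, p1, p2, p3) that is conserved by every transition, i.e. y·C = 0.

Incidence matrix C (rows=places, cols=transitions):
        α    β    γ    δ    ε    ζ
   p0   1    3   -1    0   -2    2
   p1   0    0    1   -1    0   -4
   p2   0   -1    0    0    1    2
   p3  -1    0   -1    2   -1    0

Candidate y = [1, 2, 3, 1]; check y·C column-wise:
  col α: 1·1 + 2·0 + 3·0 + 1·-1 = 0
  col β: 1·3 + 2·0 + 3·-1 + 1·0 = 0
  col γ: 1·-1 + 2·1 + 3·0 + 1·-1 = 0
  col δ: 1·0 + 2·-1 + 3·0 + 1·2 = 0
  col ε: 1·-2 + 2·0 + 3·1 + 1·-1 = 0
  col ζ: 1·2 + 2·-4 + 3·2 + 1·0 = 0

y = (p0:1, p1:2, p2:3, p3:1)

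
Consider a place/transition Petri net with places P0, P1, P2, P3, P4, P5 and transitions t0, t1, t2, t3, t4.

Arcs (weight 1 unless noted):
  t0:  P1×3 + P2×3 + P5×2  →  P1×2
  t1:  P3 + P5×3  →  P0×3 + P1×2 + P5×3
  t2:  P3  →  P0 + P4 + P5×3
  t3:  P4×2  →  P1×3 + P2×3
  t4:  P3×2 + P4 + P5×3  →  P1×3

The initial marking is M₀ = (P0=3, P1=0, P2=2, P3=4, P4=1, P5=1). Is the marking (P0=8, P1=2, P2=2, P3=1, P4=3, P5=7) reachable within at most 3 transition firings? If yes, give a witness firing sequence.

step 1: fire t2:  (P0=3, P1=0, P2=2, P3=4, P4=1, P5=1) → (P0=4, P1=0, P2=2, P3=3, P4=2, P5=4)
step 2: fire t1:  (P0=4, P1=0, P2=2, P3=3, P4=2, P5=4) → (P0=7, P1=2, P2=2, P3=2, P4=2, P5=4)
step 3: fire t2:  (P0=7, P1=2, P2=2, P3=2, P4=2, P5=4) → (P0=8, P1=2, P2=2, P3=1, P4=3, P5=7)

YES — reachable via ⟨t2, t1, t2⟩ (3 firings)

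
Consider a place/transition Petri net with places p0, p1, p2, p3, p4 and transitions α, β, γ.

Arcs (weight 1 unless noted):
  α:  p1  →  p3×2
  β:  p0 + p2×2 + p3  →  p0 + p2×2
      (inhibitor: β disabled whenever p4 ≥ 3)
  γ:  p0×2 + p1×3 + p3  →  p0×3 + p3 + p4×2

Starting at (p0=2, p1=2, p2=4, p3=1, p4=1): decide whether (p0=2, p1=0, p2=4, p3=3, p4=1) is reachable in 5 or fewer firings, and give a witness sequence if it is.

YES — reachable via ⟨α, α, β, β⟩ (4 firings)

step 1: fire α:  (p0=2, p1=2, p2=4, p3=1, p4=1) → (p0=2, p1=1, p2=4, p3=3, p4=1)
step 2: fire α:  (p0=2, p1=1, p2=4, p3=3, p4=1) → (p0=2, p1=0, p2=4, p3=5, p4=1)
step 3: fire β:  (p0=2, p1=0, p2=4, p3=5, p4=1) → (p0=2, p1=0, p2=4, p3=4, p4=1)
step 4: fire β:  (p0=2, p1=0, p2=4, p3=4, p4=1) → (p0=2, p1=0, p2=4, p3=3, p4=1)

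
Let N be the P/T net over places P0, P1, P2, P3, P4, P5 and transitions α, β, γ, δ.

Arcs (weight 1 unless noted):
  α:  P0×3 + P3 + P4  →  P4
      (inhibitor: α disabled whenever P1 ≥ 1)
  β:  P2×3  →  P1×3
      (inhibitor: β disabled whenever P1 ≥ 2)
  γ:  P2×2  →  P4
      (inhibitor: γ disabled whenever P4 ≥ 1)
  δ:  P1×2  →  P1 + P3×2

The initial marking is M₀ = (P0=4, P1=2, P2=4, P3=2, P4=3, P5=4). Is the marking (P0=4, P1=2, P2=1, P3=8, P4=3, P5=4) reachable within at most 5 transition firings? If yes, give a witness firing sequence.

step 1: fire δ:  (P0=4, P1=2, P2=4, P3=2, P4=3, P5=4) → (P0=4, P1=1, P2=4, P3=4, P4=3, P5=4)
step 2: fire β:  (P0=4, P1=1, P2=4, P3=4, P4=3, P5=4) → (P0=4, P1=4, P2=1, P3=4, P4=3, P5=4)
step 3: fire δ:  (P0=4, P1=4, P2=1, P3=4, P4=3, P5=4) → (P0=4, P1=3, P2=1, P3=6, P4=3, P5=4)
step 4: fire δ:  (P0=4, P1=3, P2=1, P3=6, P4=3, P5=4) → (P0=4, P1=2, P2=1, P3=8, P4=3, P5=4)

YES — reachable via ⟨δ, β, δ, δ⟩ (4 firings)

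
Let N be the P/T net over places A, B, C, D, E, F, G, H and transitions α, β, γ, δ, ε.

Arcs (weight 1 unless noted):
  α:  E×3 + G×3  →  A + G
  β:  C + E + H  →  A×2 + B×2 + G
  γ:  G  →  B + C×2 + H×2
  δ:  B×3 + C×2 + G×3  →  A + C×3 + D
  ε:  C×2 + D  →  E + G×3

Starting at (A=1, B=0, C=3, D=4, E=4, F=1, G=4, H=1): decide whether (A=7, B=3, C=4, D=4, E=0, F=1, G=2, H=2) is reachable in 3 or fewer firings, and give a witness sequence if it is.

depth 0: 1 marking
depth 1: 5 markings reached so far
depth 2: 12 markings reached so far
depth 3: 23 markings reached so far
target is not among the 23 markings reachable within 3 steps

NO — not reachable within 3 firings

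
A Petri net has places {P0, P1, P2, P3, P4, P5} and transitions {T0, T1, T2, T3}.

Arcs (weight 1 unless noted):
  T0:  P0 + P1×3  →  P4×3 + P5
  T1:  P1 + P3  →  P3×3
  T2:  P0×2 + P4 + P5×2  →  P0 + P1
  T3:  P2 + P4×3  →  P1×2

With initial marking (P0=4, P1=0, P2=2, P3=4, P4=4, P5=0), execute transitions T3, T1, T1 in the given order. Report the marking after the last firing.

step 1: fire T3:  (P0=4, P1=0, P2=2, P3=4, P4=4, P5=0) → (P0=4, P1=2, P2=1, P3=4, P4=1, P5=0)
step 2: fire T1:  (P0=4, P1=2, P2=1, P3=4, P4=1, P5=0) → (P0=4, P1=1, P2=1, P3=6, P4=1, P5=0)
step 3: fire T1:  (P0=4, P1=1, P2=1, P3=6, P4=1, P5=0) → (P0=4, P1=0, P2=1, P3=8, P4=1, P5=0)

(P0=4, P1=0, P2=1, P3=8, P4=1, P5=0)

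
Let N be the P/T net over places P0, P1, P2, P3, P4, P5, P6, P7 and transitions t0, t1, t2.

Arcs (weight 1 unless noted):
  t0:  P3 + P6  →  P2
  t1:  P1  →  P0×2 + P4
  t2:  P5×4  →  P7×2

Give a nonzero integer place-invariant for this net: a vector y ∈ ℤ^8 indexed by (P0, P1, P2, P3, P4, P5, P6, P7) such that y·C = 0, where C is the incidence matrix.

y = (P0:1, P1:2, P2:0, P3:0, P4:0, P5:0, P6:0, P7:0)

Incidence matrix C (rows=places, cols=transitions):
       t0   t1   t2
   P0   0    2    0
   P1   0   -1    0
   P2   1    0    0
   P3  -1    0    0
   P4   0    1    0
   P5   0    0   -4
   P6  -1    0    0
   P7   0    0    2

Candidate y = [1, 2, 0, 0, 0, 0, 0, 0]; check y·C column-wise:
  col t0: 1·0 + 2·0 + 0·1 + 0·-1 + 0·-1 = 0
  col t1: 1·2 + 2·-1 + 0·1 = 0
  col t2: 1·0 + 2·0 + 0·-4 + 0·2 = 0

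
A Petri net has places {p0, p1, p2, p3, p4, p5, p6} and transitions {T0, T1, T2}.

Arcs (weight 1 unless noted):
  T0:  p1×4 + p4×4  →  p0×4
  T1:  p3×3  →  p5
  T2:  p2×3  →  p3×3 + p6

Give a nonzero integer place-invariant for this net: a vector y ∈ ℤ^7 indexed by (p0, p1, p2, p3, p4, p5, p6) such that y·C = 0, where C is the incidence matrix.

Incidence matrix C (rows=places, cols=transitions):
       T0   T1   T2
   p0   4    0    0
   p1  -4    0    0
   p2   0    0   -3
   p3   0   -3    3
   p4  -4    0    0
   p5   0    1    0
   p6   0    0    1

Candidate y = [1, 1, 0, 0, 0, 0, 0]; check y·C column-wise:
  col T0: 1·4 + 1·-4 + 0·-4 = 0
  col T1: 1·0 + 1·0 + 0·-3 + 0·1 = 0
  col T2: 1·0 + 1·0 + 0·-3 + 0·3 + 0·1 = 0

y = (p0:1, p1:1, p2:0, p3:0, p4:0, p5:0, p6:0)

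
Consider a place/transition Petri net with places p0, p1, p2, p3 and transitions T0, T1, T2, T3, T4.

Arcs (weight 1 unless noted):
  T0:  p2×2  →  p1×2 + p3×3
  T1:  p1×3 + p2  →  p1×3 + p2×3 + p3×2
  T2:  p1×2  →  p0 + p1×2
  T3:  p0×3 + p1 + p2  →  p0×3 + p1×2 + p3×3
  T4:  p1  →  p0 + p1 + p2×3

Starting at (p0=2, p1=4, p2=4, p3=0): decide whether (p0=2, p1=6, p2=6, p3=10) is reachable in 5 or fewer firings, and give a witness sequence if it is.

NO — not reachable within 5 firings

depth 0: 1 marking
depth 1: 5 markings reached so far
depth 2: 17 markings reached so far
depth 3: 45 markings reached so far
depth 4: 102 markings reached so far
depth 5: 204 markings reached so far
target is not among the 204 markings reachable within 5 steps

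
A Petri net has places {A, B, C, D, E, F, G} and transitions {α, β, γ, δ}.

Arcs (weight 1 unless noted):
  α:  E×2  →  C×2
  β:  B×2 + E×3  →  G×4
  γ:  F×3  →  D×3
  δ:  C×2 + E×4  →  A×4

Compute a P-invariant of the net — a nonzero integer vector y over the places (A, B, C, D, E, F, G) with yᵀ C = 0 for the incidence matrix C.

Incidence matrix C (rows=places, cols=transitions):
        α    β    γ    δ
    A   0    0    0    4
    B   0   -2    0    0
    C   2    0    0   -2
    D   0    0    3    0
    E  -2   -3    0   -4
    F   0    0   -3    0
    G   0    4    0    0

Candidate y = [3, -3, 2, 0, 2, 0, 0]; check y·C column-wise:
  col α: 3·0 + -3·0 + 2·2 + 2·-2 = 0
  col β: 3·0 + -3·-2 + 2·0 + 2·-3 + 0·4 = 0
  col γ: 3·0 + -3·0 + 2·0 + 0·3 + 2·0 + 0·-3 = 0
  col δ: 3·4 + -3·0 + 2·-2 + 2·-4 = 0

y = (A:3, B:-3, C:2, D:0, E:2, F:0, G:0)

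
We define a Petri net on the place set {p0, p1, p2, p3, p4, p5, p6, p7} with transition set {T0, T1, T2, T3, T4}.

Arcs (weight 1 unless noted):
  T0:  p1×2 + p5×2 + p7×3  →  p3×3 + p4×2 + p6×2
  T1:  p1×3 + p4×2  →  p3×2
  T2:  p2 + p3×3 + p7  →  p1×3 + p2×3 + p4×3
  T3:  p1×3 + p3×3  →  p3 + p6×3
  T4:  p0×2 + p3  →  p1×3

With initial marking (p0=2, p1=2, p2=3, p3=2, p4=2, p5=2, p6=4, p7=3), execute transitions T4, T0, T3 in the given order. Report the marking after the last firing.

(p0=0, p1=0, p2=3, p3=2, p4=4, p5=0, p6=9, p7=0)

step 1: fire T4:  (p0=2, p1=2, p2=3, p3=2, p4=2, p5=2, p6=4, p7=3) → (p0=0, p1=5, p2=3, p3=1, p4=2, p5=2, p6=4, p7=3)
step 2: fire T0:  (p0=0, p1=5, p2=3, p3=1, p4=2, p5=2, p6=4, p7=3) → (p0=0, p1=3, p2=3, p3=4, p4=4, p5=0, p6=6, p7=0)
step 3: fire T3:  (p0=0, p1=3, p2=3, p3=4, p4=4, p5=0, p6=6, p7=0) → (p0=0, p1=0, p2=3, p3=2, p4=4, p5=0, p6=9, p7=0)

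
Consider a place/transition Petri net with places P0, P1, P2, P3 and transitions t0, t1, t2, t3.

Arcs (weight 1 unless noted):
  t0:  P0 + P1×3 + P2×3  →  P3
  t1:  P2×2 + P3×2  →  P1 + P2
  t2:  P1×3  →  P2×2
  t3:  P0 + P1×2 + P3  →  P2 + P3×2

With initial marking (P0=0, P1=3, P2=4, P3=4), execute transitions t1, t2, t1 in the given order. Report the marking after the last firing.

(P0=0, P1=2, P2=4, P3=0)

step 1: fire t1:  (P0=0, P1=3, P2=4, P3=4) → (P0=0, P1=4, P2=3, P3=2)
step 2: fire t2:  (P0=0, P1=4, P2=3, P3=2) → (P0=0, P1=1, P2=5, P3=2)
step 3: fire t1:  (P0=0, P1=1, P2=5, P3=2) → (P0=0, P1=2, P2=4, P3=0)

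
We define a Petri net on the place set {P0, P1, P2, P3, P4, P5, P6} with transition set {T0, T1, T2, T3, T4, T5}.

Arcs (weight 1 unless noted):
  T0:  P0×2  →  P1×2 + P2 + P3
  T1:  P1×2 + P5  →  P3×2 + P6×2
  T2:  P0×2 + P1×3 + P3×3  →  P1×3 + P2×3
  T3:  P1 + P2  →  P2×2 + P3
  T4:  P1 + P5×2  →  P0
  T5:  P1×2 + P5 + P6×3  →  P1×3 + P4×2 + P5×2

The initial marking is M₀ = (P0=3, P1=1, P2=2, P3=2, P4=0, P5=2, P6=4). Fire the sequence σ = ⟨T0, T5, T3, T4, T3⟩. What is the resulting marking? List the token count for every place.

step 1: fire T0:  (P0=3, P1=1, P2=2, P3=2, P4=0, P5=2, P6=4) → (P0=1, P1=3, P2=3, P3=3, P4=0, P5=2, P6=4)
step 2: fire T5:  (P0=1, P1=3, P2=3, P3=3, P4=0, P5=2, P6=4) → (P0=1, P1=4, P2=3, P3=3, P4=2, P5=3, P6=1)
step 3: fire T3:  (P0=1, P1=4, P2=3, P3=3, P4=2, P5=3, P6=1) → (P0=1, P1=3, P2=4, P3=4, P4=2, P5=3, P6=1)
step 4: fire T4:  (P0=1, P1=3, P2=4, P3=4, P4=2, P5=3, P6=1) → (P0=2, P1=2, P2=4, P3=4, P4=2, P5=1, P6=1)
step 5: fire T3:  (P0=2, P1=2, P2=4, P3=4, P4=2, P5=1, P6=1) → (P0=2, P1=1, P2=5, P3=5, P4=2, P5=1, P6=1)

(P0=2, P1=1, P2=5, P3=5, P4=2, P5=1, P6=1)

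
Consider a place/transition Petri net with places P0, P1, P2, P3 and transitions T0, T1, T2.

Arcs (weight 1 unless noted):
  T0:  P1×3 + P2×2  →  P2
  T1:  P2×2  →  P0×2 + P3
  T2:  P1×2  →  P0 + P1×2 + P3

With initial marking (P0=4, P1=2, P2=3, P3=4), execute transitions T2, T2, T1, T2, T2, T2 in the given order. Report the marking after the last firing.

(P0=11, P1=2, P2=1, P3=10)

step 1: fire T2:  (P0=4, P1=2, P2=3, P3=4) → (P0=5, P1=2, P2=3, P3=5)
step 2: fire T2:  (P0=5, P1=2, P2=3, P3=5) → (P0=6, P1=2, P2=3, P3=6)
step 3: fire T1:  (P0=6, P1=2, P2=3, P3=6) → (P0=8, P1=2, P2=1, P3=7)
step 4: fire T2:  (P0=8, P1=2, P2=1, P3=7) → (P0=9, P1=2, P2=1, P3=8)
step 5: fire T2:  (P0=9, P1=2, P2=1, P3=8) → (P0=10, P1=2, P2=1, P3=9)
step 6: fire T2:  (P0=10, P1=2, P2=1, P3=9) → (P0=11, P1=2, P2=1, P3=10)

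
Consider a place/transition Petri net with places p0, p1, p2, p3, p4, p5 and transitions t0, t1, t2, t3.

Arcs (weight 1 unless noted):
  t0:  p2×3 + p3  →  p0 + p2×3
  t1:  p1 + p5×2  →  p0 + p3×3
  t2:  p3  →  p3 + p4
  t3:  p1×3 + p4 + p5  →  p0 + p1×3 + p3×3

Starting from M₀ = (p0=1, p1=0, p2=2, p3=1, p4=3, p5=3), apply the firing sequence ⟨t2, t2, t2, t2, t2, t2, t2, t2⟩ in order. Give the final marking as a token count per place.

(p0=1, p1=0, p2=2, p3=1, p4=11, p5=3)

step 1: fire t2:  (p0=1, p1=0, p2=2, p3=1, p4=3, p5=3) → (p0=1, p1=0, p2=2, p3=1, p4=4, p5=3)
step 2: fire t2:  (p0=1, p1=0, p2=2, p3=1, p4=4, p5=3) → (p0=1, p1=0, p2=2, p3=1, p4=5, p5=3)
step 3: fire t2:  (p0=1, p1=0, p2=2, p3=1, p4=5, p5=3) → (p0=1, p1=0, p2=2, p3=1, p4=6, p5=3)
step 4: fire t2:  (p0=1, p1=0, p2=2, p3=1, p4=6, p5=3) → (p0=1, p1=0, p2=2, p3=1, p4=7, p5=3)
step 5: fire t2:  (p0=1, p1=0, p2=2, p3=1, p4=7, p5=3) → (p0=1, p1=0, p2=2, p3=1, p4=8, p5=3)
step 6: fire t2:  (p0=1, p1=0, p2=2, p3=1, p4=8, p5=3) → (p0=1, p1=0, p2=2, p3=1, p4=9, p5=3)
step 7: fire t2:  (p0=1, p1=0, p2=2, p3=1, p4=9, p5=3) → (p0=1, p1=0, p2=2, p3=1, p4=10, p5=3)
step 8: fire t2:  (p0=1, p1=0, p2=2, p3=1, p4=10, p5=3) → (p0=1, p1=0, p2=2, p3=1, p4=11, p5=3)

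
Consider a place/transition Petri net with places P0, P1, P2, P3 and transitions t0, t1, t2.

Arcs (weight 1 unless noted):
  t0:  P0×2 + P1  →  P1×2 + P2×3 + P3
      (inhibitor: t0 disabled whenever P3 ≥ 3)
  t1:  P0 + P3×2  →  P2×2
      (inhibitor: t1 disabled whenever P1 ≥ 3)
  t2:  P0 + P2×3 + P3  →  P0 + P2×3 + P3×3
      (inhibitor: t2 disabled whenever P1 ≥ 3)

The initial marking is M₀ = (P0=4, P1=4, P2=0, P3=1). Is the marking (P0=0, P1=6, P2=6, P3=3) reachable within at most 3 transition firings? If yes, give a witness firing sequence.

step 1: fire t0:  (P0=4, P1=4, P2=0, P3=1) → (P0=2, P1=5, P2=3, P3=2)
step 2: fire t0:  (P0=2, P1=5, P2=3, P3=2) → (P0=0, P1=6, P2=6, P3=3)

YES — reachable via ⟨t0, t0⟩ (2 firings)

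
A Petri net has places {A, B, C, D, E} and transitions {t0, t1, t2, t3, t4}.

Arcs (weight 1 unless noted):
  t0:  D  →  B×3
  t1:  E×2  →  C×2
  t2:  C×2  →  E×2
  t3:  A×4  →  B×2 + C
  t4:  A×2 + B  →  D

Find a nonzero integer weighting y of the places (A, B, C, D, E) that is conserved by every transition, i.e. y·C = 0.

y = (A:1, B:1, C:2, D:3, E:2)

Incidence matrix C (rows=places, cols=transitions):
       t0   t1   t2   t3   t4
    A   0    0    0   -4   -2
    B   3    0    0    2   -1
    C   0    2   -2    1    0
    D  -1    0    0    0    1
    E   0   -2    2    0    0

Candidate y = [1, 1, 2, 3, 2]; check y·C column-wise:
  col t0: 1·0 + 1·3 + 2·0 + 3·-1 + 2·0 = 0
  col t1: 1·0 + 1·0 + 2·2 + 3·0 + 2·-2 = 0
  col t2: 1·0 + 1·0 + 2·-2 + 3·0 + 2·2 = 0
  col t3: 1·-4 + 1·2 + 2·1 + 3·0 + 2·0 = 0
  col t4: 1·-2 + 1·-1 + 2·0 + 3·1 + 2·0 = 0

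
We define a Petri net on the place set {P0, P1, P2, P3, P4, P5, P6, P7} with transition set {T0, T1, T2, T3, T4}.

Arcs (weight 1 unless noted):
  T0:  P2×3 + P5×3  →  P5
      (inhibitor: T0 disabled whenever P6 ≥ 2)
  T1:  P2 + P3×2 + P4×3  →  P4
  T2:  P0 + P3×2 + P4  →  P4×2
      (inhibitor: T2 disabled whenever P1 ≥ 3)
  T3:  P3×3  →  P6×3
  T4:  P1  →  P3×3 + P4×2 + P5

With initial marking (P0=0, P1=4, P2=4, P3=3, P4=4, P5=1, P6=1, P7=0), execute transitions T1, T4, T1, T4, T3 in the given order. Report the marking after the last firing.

(P0=0, P1=2, P2=2, P3=2, P4=4, P5=3, P6=4, P7=0)

step 1: fire T1:  (P0=0, P1=4, P2=4, P3=3, P4=4, P5=1, P6=1, P7=0) → (P0=0, P1=4, P2=3, P3=1, P4=2, P5=1, P6=1, P7=0)
step 2: fire T4:  (P0=0, P1=4, P2=3, P3=1, P4=2, P5=1, P6=1, P7=0) → (P0=0, P1=3, P2=3, P3=4, P4=4, P5=2, P6=1, P7=0)
step 3: fire T1:  (P0=0, P1=3, P2=3, P3=4, P4=4, P5=2, P6=1, P7=0) → (P0=0, P1=3, P2=2, P3=2, P4=2, P5=2, P6=1, P7=0)
step 4: fire T4:  (P0=0, P1=3, P2=2, P3=2, P4=2, P5=2, P6=1, P7=0) → (P0=0, P1=2, P2=2, P3=5, P4=4, P5=3, P6=1, P7=0)
step 5: fire T3:  (P0=0, P1=2, P2=2, P3=5, P4=4, P5=3, P6=1, P7=0) → (P0=0, P1=2, P2=2, P3=2, P4=4, P5=3, P6=4, P7=0)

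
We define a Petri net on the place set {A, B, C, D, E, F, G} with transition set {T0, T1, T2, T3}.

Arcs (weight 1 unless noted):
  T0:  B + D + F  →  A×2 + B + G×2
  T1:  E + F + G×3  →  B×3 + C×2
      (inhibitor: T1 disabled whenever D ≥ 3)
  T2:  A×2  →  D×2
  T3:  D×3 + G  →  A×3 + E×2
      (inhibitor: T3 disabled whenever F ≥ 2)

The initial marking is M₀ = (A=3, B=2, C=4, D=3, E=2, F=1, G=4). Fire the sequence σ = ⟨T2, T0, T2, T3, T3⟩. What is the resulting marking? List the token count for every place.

(A=7, B=2, C=4, D=0, E=6, F=0, G=4)

step 1: fire T2:  (A=3, B=2, C=4, D=3, E=2, F=1, G=4) → (A=1, B=2, C=4, D=5, E=2, F=1, G=4)
step 2: fire T0:  (A=1, B=2, C=4, D=5, E=2, F=1, G=4) → (A=3, B=2, C=4, D=4, E=2, F=0, G=6)
step 3: fire T2:  (A=3, B=2, C=4, D=4, E=2, F=0, G=6) → (A=1, B=2, C=4, D=6, E=2, F=0, G=6)
step 4: fire T3:  (A=1, B=2, C=4, D=6, E=2, F=0, G=6) → (A=4, B=2, C=4, D=3, E=4, F=0, G=5)
step 5: fire T3:  (A=4, B=2, C=4, D=3, E=4, F=0, G=5) → (A=7, B=2, C=4, D=0, E=6, F=0, G=4)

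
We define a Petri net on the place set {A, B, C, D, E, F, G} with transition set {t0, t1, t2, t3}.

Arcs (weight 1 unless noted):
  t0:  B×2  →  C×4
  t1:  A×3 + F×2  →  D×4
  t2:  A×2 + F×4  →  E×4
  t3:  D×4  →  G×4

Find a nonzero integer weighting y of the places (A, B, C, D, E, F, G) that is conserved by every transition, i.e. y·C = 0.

y = (A:0, B:2, C:1, D:0, E:0, F:0, G:0)

Incidence matrix C (rows=places, cols=transitions):
       t0   t1   t2   t3
    A   0   -3   -2    0
    B  -2    0    0    0
    C   4    0    0    0
    D   0    4    0   -4
    E   0    0    4    0
    F   0   -2   -4    0
    G   0    0    0    4

Candidate y = [0, 2, 1, 0, 0, 0, 0]; check y·C column-wise:
  col t0: 2·-2 + 1·4 = 0
  col t1: 0·-3 + 2·0 + 1·0 + 0·4 + 0·-2 = 0
  col t2: 0·-2 + 2·0 + 1·0 + 0·4 + 0·-4 = 0
  col t3: 2·0 + 1·0 + 0·-4 + 0·4 = 0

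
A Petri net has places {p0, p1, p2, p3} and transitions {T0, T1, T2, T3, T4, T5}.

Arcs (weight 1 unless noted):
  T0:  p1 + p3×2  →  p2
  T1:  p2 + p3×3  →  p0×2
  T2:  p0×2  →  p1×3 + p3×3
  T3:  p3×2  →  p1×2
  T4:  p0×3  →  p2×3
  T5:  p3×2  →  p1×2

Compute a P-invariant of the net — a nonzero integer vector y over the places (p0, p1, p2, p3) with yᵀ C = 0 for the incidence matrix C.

y = (p0:3, p1:1, p2:3, p3:1)

Incidence matrix C (rows=places, cols=transitions):
       T0   T1   T2   T3   T4   T5
   p0   0    2   -2    0   -3    0
   p1  -1    0    3    2    0    2
   p2   1   -1    0    0    3    0
   p3  -2   -3    3   -2    0   -2

Candidate y = [3, 1, 3, 1]; check y·C column-wise:
  col T0: 3·0 + 1·-1 + 3·1 + 1·-2 = 0
  col T1: 3·2 + 1·0 + 3·-1 + 1·-3 = 0
  col T2: 3·-2 + 1·3 + 3·0 + 1·3 = 0
  col T3: 3·0 + 1·2 + 3·0 + 1·-2 = 0
  col T4: 3·-3 + 1·0 + 3·3 + 1·0 = 0
  col T5: 3·0 + 1·2 + 3·0 + 1·-2 = 0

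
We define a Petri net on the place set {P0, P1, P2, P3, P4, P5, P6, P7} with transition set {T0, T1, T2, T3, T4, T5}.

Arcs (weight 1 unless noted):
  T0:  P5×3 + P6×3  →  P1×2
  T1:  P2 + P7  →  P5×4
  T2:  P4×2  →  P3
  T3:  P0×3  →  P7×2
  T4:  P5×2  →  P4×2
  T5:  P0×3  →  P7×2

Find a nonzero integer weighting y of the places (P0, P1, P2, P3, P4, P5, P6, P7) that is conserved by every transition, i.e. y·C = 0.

Incidence matrix C (rows=places, cols=transitions):
       T0   T1   T2   T3   T4   T5
   P0   0    0    0   -3    0   -3
   P1   2    0    0    0    0    0
   P2   0   -1    0    0    0    0
   P3   0    0    1    0    0    0
   P4   0    0   -2    0    2    0
   P5  -3    4    0    0   -2    0
   P6  -3    0    0    0    0    0
   P7   0   -1    0    2    0    2

Candidate y = [0, 3, 8, 4, 2, 2, 0, 0]; check y·C column-wise:
  col T0: 3·2 + 8·0 + 4·0 + 2·0 + 2·-3 + 0·-3 = 0
  col T1: 3·0 + 8·-1 + 4·0 + 2·0 + 2·4 + 0·-1 = 0
  col T2: 3·0 + 8·0 + 4·1 + 2·-2 + 2·0 = 0
  col T3: 0·-3 + 3·0 + 8·0 + 4·0 + 2·0 + 2·0 + 0·2 = 0
  col T4: 3·0 + 8·0 + 4·0 + 2·2 + 2·-2 = 0
  col T5: 0·-3 + 3·0 + 8·0 + 4·0 + 2·0 + 2·0 + 0·2 = 0

y = (P0:0, P1:3, P2:8, P3:4, P4:2, P5:2, P6:0, P7:0)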